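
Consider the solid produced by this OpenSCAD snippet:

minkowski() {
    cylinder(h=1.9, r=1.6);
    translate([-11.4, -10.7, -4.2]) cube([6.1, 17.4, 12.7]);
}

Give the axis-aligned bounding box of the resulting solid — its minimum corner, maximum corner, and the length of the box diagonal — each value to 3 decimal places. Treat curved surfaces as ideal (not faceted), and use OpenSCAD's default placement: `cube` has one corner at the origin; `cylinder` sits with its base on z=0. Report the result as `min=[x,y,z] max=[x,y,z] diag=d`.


min=[-13.000,-12.300,-4.200] max=[-3.700,8.300,10.400] diag=26.907

A = translate([-11.4, -10.7, -4.2]) cube([6.1, 17.4, 12.7]) → bbox [-11.4,-10.7,-4.2] .. [-5.3,6.7,8.5]
B = cylinder(h=1.9, r=1.6) → bbox [-1.6,-1.6,0] .. [1.6,1.6,1.9]
lo = A.lo+B.lo = [-11.4-1.6, -10.7-1.6, -4.2+0] = [-13.000,-12.300,-4.200]
hi = A.hi+B.hi = [-5.3+1.6, 6.7+1.6, 8.5+1.9] = [-3.700,8.300,10.400]
diag = √(9.3²+20.6²+14.6²) = √724.01 = 26.907


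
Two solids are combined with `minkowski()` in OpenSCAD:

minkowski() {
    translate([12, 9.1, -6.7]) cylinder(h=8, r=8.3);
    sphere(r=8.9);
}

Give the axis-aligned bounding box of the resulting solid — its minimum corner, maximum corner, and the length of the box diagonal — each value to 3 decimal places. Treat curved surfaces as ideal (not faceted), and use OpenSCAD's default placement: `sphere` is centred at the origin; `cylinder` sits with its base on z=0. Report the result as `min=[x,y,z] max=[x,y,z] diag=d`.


min=[-5.200,-8.100,-15.600] max=[29.200,26.300,10.200] diag=55.067

A = translate([12, 9.1, -6.7]) cylinder(h=8, r=8.3) → bbox [3.7,0.8,-6.7] .. [20.3,17.4,1.3]
B = sphere(r=8.9) → bbox [-8.9,-8.9,-8.9] .. [8.9,8.9,8.9]
lo = A.lo+B.lo = [3.7-8.9, 0.8-8.9, -6.7-8.9] = [-5.200,-8.100,-15.600]
hi = A.hi+B.hi = [20.3+8.9, 17.4+8.9, 1.3+8.9] = [29.200,26.300,10.200]
diag = √(34.4²+34.4²+25.8²) = √3032.36 = 55.067


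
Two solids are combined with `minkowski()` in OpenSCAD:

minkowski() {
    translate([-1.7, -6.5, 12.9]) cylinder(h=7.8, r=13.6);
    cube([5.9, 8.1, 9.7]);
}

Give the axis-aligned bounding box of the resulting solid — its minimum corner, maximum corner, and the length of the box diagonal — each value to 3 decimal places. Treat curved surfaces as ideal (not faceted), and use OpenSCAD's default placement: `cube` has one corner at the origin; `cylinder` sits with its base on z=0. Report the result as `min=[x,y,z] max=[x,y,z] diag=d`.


A = translate([-1.7, -6.5, 12.9]) cylinder(h=7.8, r=13.6) → bbox [-15.3,-20.1,12.9] .. [11.9,7.1,20.7]
B = cube([5.9, 8.1, 9.7]) → bbox [0,0,0] .. [5.9,8.1,9.7]
lo = A.lo+B.lo = [-15.3+0, -20.1+0, 12.9+0] = [-15.300,-20.100,12.900]
hi = A.hi+B.hi = [11.9+5.9, 7.1+8.1, 20.7+9.7] = [17.800,15.200,30.400]
diag = √(33.1²+35.3²+17.5²) = √2647.95 = 51.458

min=[-15.300,-20.100,12.900] max=[17.800,15.200,30.400] diag=51.458


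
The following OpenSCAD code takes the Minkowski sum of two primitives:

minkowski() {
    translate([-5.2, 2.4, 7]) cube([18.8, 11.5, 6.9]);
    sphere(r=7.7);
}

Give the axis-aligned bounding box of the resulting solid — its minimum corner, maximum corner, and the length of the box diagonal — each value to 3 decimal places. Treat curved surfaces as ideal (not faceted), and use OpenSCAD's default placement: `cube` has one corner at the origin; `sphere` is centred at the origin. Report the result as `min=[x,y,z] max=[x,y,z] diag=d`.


min=[-12.900,-5.300,-0.700] max=[21.300,21.600,21.600] diag=48.893

A = translate([-5.2, 2.4, 7]) cube([18.8, 11.5, 6.9]) → bbox [-5.2,2.4,7] .. [13.6,13.9,13.9]
B = sphere(r=7.7) → bbox [-7.7,-7.7,-7.7] .. [7.7,7.7,7.7]
lo = A.lo+B.lo = [-5.2-7.7, 2.4-7.7, 7-7.7] = [-12.900,-5.300,-0.700]
hi = A.hi+B.hi = [13.6+7.7, 13.9+7.7, 13.9+7.7] = [21.300,21.600,21.600]
diag = √(34.2²+26.9²+22.3²) = √2390.54 = 48.893


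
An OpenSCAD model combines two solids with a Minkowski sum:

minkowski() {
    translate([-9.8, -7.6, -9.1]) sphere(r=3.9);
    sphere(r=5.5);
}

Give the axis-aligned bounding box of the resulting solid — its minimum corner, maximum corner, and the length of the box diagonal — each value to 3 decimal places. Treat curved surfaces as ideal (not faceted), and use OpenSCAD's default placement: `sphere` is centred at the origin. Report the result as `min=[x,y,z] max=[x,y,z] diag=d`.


A = translate([-9.8, -7.6, -9.1]) sphere(r=3.9) → bbox [-13.7,-11.5,-13] .. [-5.9,-3.7,-5.2]
B = sphere(r=5.5) → bbox [-5.5,-5.5,-5.5] .. [5.5,5.5,5.5]
lo = A.lo+B.lo = [-13.7-5.5, -11.5-5.5, -13-5.5] = [-19.200,-17.000,-18.500]
hi = A.hi+B.hi = [-5.9+5.5, -3.7+5.5, -5.2+5.5] = [-0.400,1.800,0.300]
diag = √(18.8²+18.8²+18.8²) = √1060.32 = 32.563

min=[-19.200,-17.000,-18.500] max=[-0.400,1.800,0.300] diag=32.563


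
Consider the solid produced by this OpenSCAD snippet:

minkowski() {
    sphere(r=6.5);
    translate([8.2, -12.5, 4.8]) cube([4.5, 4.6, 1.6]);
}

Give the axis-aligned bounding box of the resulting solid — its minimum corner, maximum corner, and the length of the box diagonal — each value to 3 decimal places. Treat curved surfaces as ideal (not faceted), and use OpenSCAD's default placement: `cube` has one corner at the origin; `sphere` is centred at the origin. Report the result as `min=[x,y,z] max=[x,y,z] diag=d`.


min=[1.700,-19.000,-1.700] max=[19.200,-1.400,12.900] diag=28.795

A = translate([8.2, -12.5, 4.8]) cube([4.5, 4.6, 1.6]) → bbox [8.2,-12.5,4.8] .. [12.7,-7.9,6.4]
B = sphere(r=6.5) → bbox [-6.5,-6.5,-6.5] .. [6.5,6.5,6.5]
lo = A.lo+B.lo = [8.2-6.5, -12.5-6.5, 4.8-6.5] = [1.700,-19.000,-1.700]
hi = A.hi+B.hi = [12.7+6.5, -7.9+6.5, 6.4+6.5] = [19.200,-1.400,12.900]
diag = √(17.5²+17.6²+14.6²) = √829.17 = 28.795


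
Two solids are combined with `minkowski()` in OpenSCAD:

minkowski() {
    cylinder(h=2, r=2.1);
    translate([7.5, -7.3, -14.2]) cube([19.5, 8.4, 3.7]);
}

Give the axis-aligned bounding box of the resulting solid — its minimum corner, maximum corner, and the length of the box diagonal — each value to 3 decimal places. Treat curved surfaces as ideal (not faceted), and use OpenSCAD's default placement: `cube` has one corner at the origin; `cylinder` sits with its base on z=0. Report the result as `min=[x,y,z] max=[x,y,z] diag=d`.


min=[5.400,-9.400,-14.200] max=[29.100,3.200,-8.500] diag=27.440

A = translate([7.5, -7.3, -14.2]) cube([19.5, 8.4, 3.7]) → bbox [7.5,-7.3,-14.2] .. [27,1.1,-10.5]
B = cylinder(h=2, r=2.1) → bbox [-2.1,-2.1,0] .. [2.1,2.1,2]
lo = A.lo+B.lo = [7.5-2.1, -7.3-2.1, -14.2+0] = [5.400,-9.400,-14.200]
hi = A.hi+B.hi = [27+2.1, 1.1+2.1, -10.5+2] = [29.100,3.200,-8.500]
diag = √(23.7²+12.6²+5.7²) = √752.94 = 27.440


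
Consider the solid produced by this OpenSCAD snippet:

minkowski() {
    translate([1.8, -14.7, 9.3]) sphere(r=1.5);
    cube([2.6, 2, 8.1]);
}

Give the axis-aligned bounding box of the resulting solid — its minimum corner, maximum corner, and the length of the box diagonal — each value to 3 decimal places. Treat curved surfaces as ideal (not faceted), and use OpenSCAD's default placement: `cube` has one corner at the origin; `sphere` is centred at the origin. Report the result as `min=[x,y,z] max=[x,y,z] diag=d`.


min=[0.300,-16.200,7.800] max=[5.900,-11.200,18.900] diag=13.400

A = translate([1.8, -14.7, 9.3]) sphere(r=1.5) → bbox [0.3,-16.2,7.8] .. [3.3,-13.2,10.8]
B = cube([2.6, 2, 8.1]) → bbox [0,0,0] .. [2.6,2,8.1]
lo = A.lo+B.lo = [0.3+0, -16.2+0, 7.8+0] = [0.300,-16.200,7.800]
hi = A.hi+B.hi = [3.3+2.6, -13.2+2, 10.8+8.1] = [5.900,-11.200,18.900]
diag = √(5.6²+5²+11.1²) = √179.57 = 13.400


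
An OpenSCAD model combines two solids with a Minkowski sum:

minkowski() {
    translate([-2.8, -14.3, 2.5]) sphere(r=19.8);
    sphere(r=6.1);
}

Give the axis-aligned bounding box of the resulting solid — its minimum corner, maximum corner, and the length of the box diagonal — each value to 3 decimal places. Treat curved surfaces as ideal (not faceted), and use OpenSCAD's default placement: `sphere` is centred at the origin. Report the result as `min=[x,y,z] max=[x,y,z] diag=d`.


min=[-28.700,-40.200,-23.400] max=[23.100,11.600,28.400] diag=89.720

A = translate([-2.8, -14.3, 2.5]) sphere(r=19.8) → bbox [-22.6,-34.1,-17.3] .. [17,5.5,22.3]
B = sphere(r=6.1) → bbox [-6.1,-6.1,-6.1] .. [6.1,6.1,6.1]
lo = A.lo+B.lo = [-22.6-6.1, -34.1-6.1, -17.3-6.1] = [-28.700,-40.200,-23.400]
hi = A.hi+B.hi = [17+6.1, 5.5+6.1, 22.3+6.1] = [23.100,11.600,28.400]
diag = √(51.8²+51.8²+51.8²) = √8049.72 = 89.720


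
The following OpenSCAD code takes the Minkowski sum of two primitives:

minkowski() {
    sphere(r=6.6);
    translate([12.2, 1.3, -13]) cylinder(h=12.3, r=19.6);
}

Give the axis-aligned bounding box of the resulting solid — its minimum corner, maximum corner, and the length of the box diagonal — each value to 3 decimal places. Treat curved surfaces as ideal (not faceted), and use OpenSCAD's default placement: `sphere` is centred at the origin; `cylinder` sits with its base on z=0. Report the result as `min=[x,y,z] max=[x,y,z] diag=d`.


A = translate([12.2, 1.3, -13]) cylinder(h=12.3, r=19.6) → bbox [-7.4,-18.3,-13] .. [31.8,20.9,-0.7]
B = sphere(r=6.6) → bbox [-6.6,-6.6,-6.6] .. [6.6,6.6,6.6]
lo = A.lo+B.lo = [-7.4-6.6, -18.3-6.6, -13-6.6] = [-14.000,-24.900,-19.600]
hi = A.hi+B.hi = [31.8+6.6, 20.9+6.6, -0.7+6.6] = [38.400,27.500,5.900]
diag = √(52.4²+52.4²+25.5²) = √6141.77 = 78.369

min=[-14.000,-24.900,-19.600] max=[38.400,27.500,5.900] diag=78.369


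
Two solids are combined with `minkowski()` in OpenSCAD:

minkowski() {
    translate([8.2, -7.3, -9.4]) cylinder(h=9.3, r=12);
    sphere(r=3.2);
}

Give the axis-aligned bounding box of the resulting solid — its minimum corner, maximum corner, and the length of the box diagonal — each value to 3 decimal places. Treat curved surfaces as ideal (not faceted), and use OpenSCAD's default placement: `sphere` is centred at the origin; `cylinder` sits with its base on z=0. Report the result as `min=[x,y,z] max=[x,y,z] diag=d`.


min=[-7.000,-22.500,-12.600] max=[23.400,7.900,3.100] diag=45.769

A = translate([8.2, -7.3, -9.4]) cylinder(h=9.3, r=12) → bbox [-3.8,-19.3,-9.4] .. [20.2,4.7,-0.1]
B = sphere(r=3.2) → bbox [-3.2,-3.2,-3.2] .. [3.2,3.2,3.2]
lo = A.lo+B.lo = [-3.8-3.2, -19.3-3.2, -9.4-3.2] = [-7.000,-22.500,-12.600]
hi = A.hi+B.hi = [20.2+3.2, 4.7+3.2, -0.1+3.2] = [23.400,7.900,3.100]
diag = √(30.4²+30.4²+15.7²) = √2094.81 = 45.769


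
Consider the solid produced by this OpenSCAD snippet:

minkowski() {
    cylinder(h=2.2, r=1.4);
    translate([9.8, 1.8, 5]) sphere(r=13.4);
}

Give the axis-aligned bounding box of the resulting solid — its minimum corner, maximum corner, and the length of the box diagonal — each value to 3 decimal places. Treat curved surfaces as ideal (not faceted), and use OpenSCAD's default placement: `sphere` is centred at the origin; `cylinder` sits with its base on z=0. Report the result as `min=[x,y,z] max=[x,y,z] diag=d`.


min=[-5.000,-13.000,-8.400] max=[24.600,16.600,20.600] diag=50.925

A = translate([9.8, 1.8, 5]) sphere(r=13.4) → bbox [-3.6,-11.6,-8.4] .. [23.2,15.2,18.4]
B = cylinder(h=2.2, r=1.4) → bbox [-1.4,-1.4,0] .. [1.4,1.4,2.2]
lo = A.lo+B.lo = [-3.6-1.4, -11.6-1.4, -8.4+0] = [-5.000,-13.000,-8.400]
hi = A.hi+B.hi = [23.2+1.4, 15.2+1.4, 18.4+2.2] = [24.600,16.600,20.600]
diag = √(29.6²+29.6²+29²) = √2593.32 = 50.925


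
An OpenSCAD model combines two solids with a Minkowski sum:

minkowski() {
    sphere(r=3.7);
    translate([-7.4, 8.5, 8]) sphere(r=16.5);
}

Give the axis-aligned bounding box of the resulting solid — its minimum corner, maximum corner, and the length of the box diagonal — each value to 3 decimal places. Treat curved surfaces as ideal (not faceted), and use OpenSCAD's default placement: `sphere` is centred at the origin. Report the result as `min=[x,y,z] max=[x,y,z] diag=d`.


A = translate([-7.4, 8.5, 8]) sphere(r=16.5) → bbox [-23.9,-8,-8.5] .. [9.1,25,24.5]
B = sphere(r=3.7) → bbox [-3.7,-3.7,-3.7] .. [3.7,3.7,3.7]
lo = A.lo+B.lo = [-23.9-3.7, -8-3.7, -8.5-3.7] = [-27.600,-11.700,-12.200]
hi = A.hi+B.hi = [9.1+3.7, 25+3.7, 24.5+3.7] = [12.800,28.700,28.200]
diag = √(40.4²+40.4²+40.4²) = √4896.48 = 69.975

min=[-27.600,-11.700,-12.200] max=[12.800,28.700,28.200] diag=69.975


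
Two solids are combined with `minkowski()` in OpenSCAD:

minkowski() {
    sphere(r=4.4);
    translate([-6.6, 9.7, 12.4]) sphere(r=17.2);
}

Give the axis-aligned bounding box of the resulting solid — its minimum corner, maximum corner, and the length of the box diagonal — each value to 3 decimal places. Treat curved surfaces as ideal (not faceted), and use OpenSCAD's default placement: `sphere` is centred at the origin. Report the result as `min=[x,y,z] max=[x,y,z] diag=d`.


min=[-28.200,-11.900,-9.200] max=[15.000,31.300,34.000] diag=74.825

A = translate([-6.6, 9.7, 12.4]) sphere(r=17.2) → bbox [-23.8,-7.5,-4.8] .. [10.6,26.9,29.6]
B = sphere(r=4.4) → bbox [-4.4,-4.4,-4.4] .. [4.4,4.4,4.4]
lo = A.lo+B.lo = [-23.8-4.4, -7.5-4.4, -4.8-4.4] = [-28.200,-11.900,-9.200]
hi = A.hi+B.hi = [10.6+4.4, 26.9+4.4, 29.6+4.4] = [15.000,31.300,34.000]
diag = √(43.2²+43.2²+43.2²) = √5598.72 = 74.825


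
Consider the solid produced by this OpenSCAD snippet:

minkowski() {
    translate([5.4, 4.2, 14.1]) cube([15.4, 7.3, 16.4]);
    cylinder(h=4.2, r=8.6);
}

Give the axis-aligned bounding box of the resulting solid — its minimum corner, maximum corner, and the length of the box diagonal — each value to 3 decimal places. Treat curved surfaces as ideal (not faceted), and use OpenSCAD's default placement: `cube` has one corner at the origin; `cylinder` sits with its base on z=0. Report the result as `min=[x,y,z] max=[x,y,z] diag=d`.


A = translate([5.4, 4.2, 14.1]) cube([15.4, 7.3, 16.4]) → bbox [5.4,4.2,14.1] .. [20.8,11.5,30.5]
B = cylinder(h=4.2, r=8.6) → bbox [-8.6,-8.6,0] .. [8.6,8.6,4.2]
lo = A.lo+B.lo = [5.4-8.6, 4.2-8.6, 14.1+0] = [-3.200,-4.400,14.100]
hi = A.hi+B.hi = [20.8+8.6, 11.5+8.6, 30.5+4.2] = [29.400,20.100,34.700]
diag = √(32.6²+24.5²+20.6²) = √2087.37 = 45.688

min=[-3.200,-4.400,14.100] max=[29.400,20.100,34.700] diag=45.688


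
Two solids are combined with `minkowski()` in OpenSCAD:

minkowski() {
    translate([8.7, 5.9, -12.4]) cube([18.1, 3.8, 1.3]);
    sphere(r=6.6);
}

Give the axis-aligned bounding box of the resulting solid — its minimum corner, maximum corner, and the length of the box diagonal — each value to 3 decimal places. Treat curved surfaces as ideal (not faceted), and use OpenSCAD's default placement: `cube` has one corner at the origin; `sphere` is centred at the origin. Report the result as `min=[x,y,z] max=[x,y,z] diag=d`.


A = translate([8.7, 5.9, -12.4]) cube([18.1, 3.8, 1.3]) → bbox [8.7,5.9,-12.4] .. [26.8,9.7,-11.1]
B = sphere(r=6.6) → bbox [-6.6,-6.6,-6.6] .. [6.6,6.6,6.6]
lo = A.lo+B.lo = [8.7-6.6, 5.9-6.6, -12.4-6.6] = [2.100,-0.700,-19.000]
hi = A.hi+B.hi = [26.8+6.6, 9.7+6.6, -11.1+6.6] = [33.400,16.300,-4.500]
diag = √(31.3²+17²+14.5²) = √1478.94 = 38.457

min=[2.100,-0.700,-19.000] max=[33.400,16.300,-4.500] diag=38.457


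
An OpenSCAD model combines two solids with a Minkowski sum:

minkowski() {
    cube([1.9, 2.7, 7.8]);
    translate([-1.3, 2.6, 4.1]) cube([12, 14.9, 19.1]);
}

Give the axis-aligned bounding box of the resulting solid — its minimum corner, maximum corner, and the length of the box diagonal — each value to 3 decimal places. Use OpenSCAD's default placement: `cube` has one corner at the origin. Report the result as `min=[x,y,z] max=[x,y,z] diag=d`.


min=[-1.300,2.600,4.100] max=[12.600,20.200,31.000] diag=35.023

A = translate([-1.3, 2.6, 4.1]) cube([12, 14.9, 19.1]) → bbox [-1.3,2.6,4.1] .. [10.7,17.5,23.2]
B = cube([1.9, 2.7, 7.8]) → bbox [0,0,0] .. [1.9,2.7,7.8]
lo = A.lo+B.lo = [-1.3+0, 2.6+0, 4.1+0] = [-1.300,2.600,4.100]
hi = A.hi+B.hi = [10.7+1.9, 17.5+2.7, 23.2+7.8] = [12.600,20.200,31.000]
diag = √(13.9²+17.6²+26.9²) = √1226.58 = 35.023


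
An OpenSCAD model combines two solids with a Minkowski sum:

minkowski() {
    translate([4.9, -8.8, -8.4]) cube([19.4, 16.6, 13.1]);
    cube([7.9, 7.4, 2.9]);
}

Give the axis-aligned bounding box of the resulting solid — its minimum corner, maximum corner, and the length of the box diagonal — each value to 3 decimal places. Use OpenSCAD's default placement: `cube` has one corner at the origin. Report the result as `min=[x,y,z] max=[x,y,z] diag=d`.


A = translate([4.9, -8.8, -8.4]) cube([19.4, 16.6, 13.1]) → bbox [4.9,-8.8,-8.4] .. [24.3,7.8,4.7]
B = cube([7.9, 7.4, 2.9]) → bbox [0,0,0] .. [7.9,7.4,2.9]
lo = A.lo+B.lo = [4.9+0, -8.8+0, -8.4+0] = [4.900,-8.800,-8.400]
hi = A.hi+B.hi = [24.3+7.9, 7.8+7.4, 4.7+2.9] = [32.200,15.200,7.600]
diag = √(27.3²+24²+16²) = √1577.29 = 39.715

min=[4.900,-8.800,-8.400] max=[32.200,15.200,7.600] diag=39.715


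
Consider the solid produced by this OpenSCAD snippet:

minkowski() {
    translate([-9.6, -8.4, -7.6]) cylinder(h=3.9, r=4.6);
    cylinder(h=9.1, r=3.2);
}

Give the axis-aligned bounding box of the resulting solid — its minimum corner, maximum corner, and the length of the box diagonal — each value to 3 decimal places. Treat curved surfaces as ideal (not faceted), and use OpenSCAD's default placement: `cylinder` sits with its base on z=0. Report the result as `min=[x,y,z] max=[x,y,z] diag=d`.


min=[-17.400,-16.200,-7.600] max=[-1.800,-0.600,5.400] diag=25.607

A = translate([-9.6, -8.4, -7.6]) cylinder(h=3.9, r=4.6) → bbox [-14.2,-13,-7.6] .. [-5,-3.8,-3.7]
B = cylinder(h=9.1, r=3.2) → bbox [-3.2,-3.2,0] .. [3.2,3.2,9.1]
lo = A.lo+B.lo = [-14.2-3.2, -13-3.2, -7.6+0] = [-17.400,-16.200,-7.600]
hi = A.hi+B.hi = [-5+3.2, -3.8+3.2, -3.7+9.1] = [-1.800,-0.600,5.400]
diag = √(15.6²+15.6²+13²) = √655.72 = 25.607


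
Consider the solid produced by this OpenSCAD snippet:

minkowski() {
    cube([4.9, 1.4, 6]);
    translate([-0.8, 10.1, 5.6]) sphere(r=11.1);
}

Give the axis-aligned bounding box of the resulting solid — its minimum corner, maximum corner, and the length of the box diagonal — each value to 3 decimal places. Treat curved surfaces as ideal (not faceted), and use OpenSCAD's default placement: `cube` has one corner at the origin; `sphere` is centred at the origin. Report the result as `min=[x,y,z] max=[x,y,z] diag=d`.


min=[-11.900,-1.000,-5.500] max=[15.200,22.600,22.700] diag=45.679

A = translate([-0.8, 10.1, 5.6]) sphere(r=11.1) → bbox [-11.9,-1,-5.5] .. [10.3,21.2,16.7]
B = cube([4.9, 1.4, 6]) → bbox [0,0,0] .. [4.9,1.4,6]
lo = A.lo+B.lo = [-11.9+0, -1+0, -5.5+0] = [-11.900,-1.000,-5.500]
hi = A.hi+B.hi = [10.3+4.9, 21.2+1.4, 16.7+6] = [15.200,22.600,22.700]
diag = √(27.1²+23.6²+28.2²) = √2086.61 = 45.679


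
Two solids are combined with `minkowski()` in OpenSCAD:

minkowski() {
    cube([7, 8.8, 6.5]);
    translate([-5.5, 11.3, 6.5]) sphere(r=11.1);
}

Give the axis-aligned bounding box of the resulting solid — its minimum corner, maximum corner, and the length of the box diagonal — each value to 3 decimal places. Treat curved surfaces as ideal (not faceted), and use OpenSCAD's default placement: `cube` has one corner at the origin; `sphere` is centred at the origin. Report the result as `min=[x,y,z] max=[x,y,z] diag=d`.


min=[-16.600,0.200,-4.600] max=[12.600,31.200,24.100] diag=51.355

A = translate([-5.5, 11.3, 6.5]) sphere(r=11.1) → bbox [-16.6,0.2,-4.6] .. [5.6,22.4,17.6]
B = cube([7, 8.8, 6.5]) → bbox [0,0,0] .. [7,8.8,6.5]
lo = A.lo+B.lo = [-16.6+0, 0.2+0, -4.6+0] = [-16.600,0.200,-4.600]
hi = A.hi+B.hi = [5.6+7, 22.4+8.8, 17.6+6.5] = [12.600,31.200,24.100]
diag = √(29.2²+31²+28.7²) = √2637.33 = 51.355


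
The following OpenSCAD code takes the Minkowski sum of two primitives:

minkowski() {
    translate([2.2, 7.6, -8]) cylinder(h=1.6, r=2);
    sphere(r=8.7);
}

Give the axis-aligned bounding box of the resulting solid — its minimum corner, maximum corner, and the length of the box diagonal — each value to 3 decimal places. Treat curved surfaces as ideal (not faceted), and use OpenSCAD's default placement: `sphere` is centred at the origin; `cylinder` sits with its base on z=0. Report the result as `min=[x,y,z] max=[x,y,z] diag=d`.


A = translate([2.2, 7.6, -8]) cylinder(h=1.6, r=2) → bbox [0.2,5.6,-8] .. [4.2,9.6,-6.4]
B = sphere(r=8.7) → bbox [-8.7,-8.7,-8.7] .. [8.7,8.7,8.7]
lo = A.lo+B.lo = [0.2-8.7, 5.6-8.7, -8-8.7] = [-8.500,-3.100,-16.700]
hi = A.hi+B.hi = [4.2+8.7, 9.6+8.7, -6.4+8.7] = [12.900,18.300,2.300]
diag = √(21.4²+21.4²+19²) = √1276.92 = 35.734

min=[-8.500,-3.100,-16.700] max=[12.900,18.300,2.300] diag=35.734


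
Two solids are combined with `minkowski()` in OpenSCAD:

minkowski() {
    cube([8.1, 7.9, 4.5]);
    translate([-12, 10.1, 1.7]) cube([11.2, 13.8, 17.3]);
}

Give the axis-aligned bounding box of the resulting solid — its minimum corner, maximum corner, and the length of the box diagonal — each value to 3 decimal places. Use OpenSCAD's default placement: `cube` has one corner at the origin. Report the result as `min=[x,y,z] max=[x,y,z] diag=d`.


min=[-12.000,10.100,1.700] max=[7.300,31.800,23.500] diag=36.313

A = translate([-12, 10.1, 1.7]) cube([11.2, 13.8, 17.3]) → bbox [-12,10.1,1.7] .. [-0.8,23.9,19]
B = cube([8.1, 7.9, 4.5]) → bbox [0,0,0] .. [8.1,7.9,4.5]
lo = A.lo+B.lo = [-12+0, 10.1+0, 1.7+0] = [-12.000,10.100,1.700]
hi = A.hi+B.hi = [-0.8+8.1, 23.9+7.9, 19+4.5] = [7.300,31.800,23.500]
diag = √(19.3²+21.7²+21.8²) = √1318.62 = 36.313


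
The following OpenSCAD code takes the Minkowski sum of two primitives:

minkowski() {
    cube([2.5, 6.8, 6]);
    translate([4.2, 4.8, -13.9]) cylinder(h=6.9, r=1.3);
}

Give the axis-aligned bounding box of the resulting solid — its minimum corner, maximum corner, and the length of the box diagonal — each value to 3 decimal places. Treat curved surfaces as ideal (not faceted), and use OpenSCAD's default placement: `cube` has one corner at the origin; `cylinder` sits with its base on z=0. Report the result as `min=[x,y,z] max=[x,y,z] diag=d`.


min=[2.900,3.500,-13.900] max=[8.000,12.900,-1.000] diag=16.756

A = translate([4.2, 4.8, -13.9]) cylinder(h=6.9, r=1.3) → bbox [2.9,3.5,-13.9] .. [5.5,6.1,-7]
B = cube([2.5, 6.8, 6]) → bbox [0,0,0] .. [2.5,6.8,6]
lo = A.lo+B.lo = [2.9+0, 3.5+0, -13.9+0] = [2.900,3.500,-13.900]
hi = A.hi+B.hi = [5.5+2.5, 6.1+6.8, -7+6] = [8.000,12.900,-1.000]
diag = √(5.1²+9.4²+12.9²) = √280.78 = 16.756


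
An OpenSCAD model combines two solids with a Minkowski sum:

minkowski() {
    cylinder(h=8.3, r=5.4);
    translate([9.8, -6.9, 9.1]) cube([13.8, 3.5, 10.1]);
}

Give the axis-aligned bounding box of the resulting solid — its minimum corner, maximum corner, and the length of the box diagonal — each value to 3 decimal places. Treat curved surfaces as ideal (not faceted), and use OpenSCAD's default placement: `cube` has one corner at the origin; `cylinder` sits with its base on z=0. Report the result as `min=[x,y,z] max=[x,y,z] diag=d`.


A = translate([9.8, -6.9, 9.1]) cube([13.8, 3.5, 10.1]) → bbox [9.8,-6.9,9.1] .. [23.6,-3.4,19.2]
B = cylinder(h=8.3, r=5.4) → bbox [-5.4,-5.4,0] .. [5.4,5.4,8.3]
lo = A.lo+B.lo = [9.8-5.4, -6.9-5.4, 9.1+0] = [4.400,-12.300,9.100]
hi = A.hi+B.hi = [23.6+5.4, -3.4+5.4, 19.2+8.3] = [29.000,2.000,27.500]
diag = √(24.6²+14.3²+18.4²) = √1148.21 = 33.885

min=[4.400,-12.300,9.100] max=[29.000,2.000,27.500] diag=33.885


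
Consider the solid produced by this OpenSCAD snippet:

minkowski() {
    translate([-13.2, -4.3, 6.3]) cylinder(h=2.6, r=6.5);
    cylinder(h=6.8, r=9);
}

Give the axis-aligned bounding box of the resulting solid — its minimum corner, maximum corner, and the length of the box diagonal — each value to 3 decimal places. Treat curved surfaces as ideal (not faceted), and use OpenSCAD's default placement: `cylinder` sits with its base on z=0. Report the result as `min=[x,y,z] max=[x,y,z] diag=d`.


min=[-28.700,-19.800,6.300] max=[2.300,11.200,15.700] diag=44.837

A = translate([-13.2, -4.3, 6.3]) cylinder(h=2.6, r=6.5) → bbox [-19.7,-10.8,6.3] .. [-6.7,2.2,8.9]
B = cylinder(h=6.8, r=9) → bbox [-9,-9,0] .. [9,9,6.8]
lo = A.lo+B.lo = [-19.7-9, -10.8-9, 6.3+0] = [-28.700,-19.800,6.300]
hi = A.hi+B.hi = [-6.7+9, 2.2+9, 8.9+6.8] = [2.300,11.200,15.700]
diag = √(31²+31²+9.4²) = √2010.36 = 44.837


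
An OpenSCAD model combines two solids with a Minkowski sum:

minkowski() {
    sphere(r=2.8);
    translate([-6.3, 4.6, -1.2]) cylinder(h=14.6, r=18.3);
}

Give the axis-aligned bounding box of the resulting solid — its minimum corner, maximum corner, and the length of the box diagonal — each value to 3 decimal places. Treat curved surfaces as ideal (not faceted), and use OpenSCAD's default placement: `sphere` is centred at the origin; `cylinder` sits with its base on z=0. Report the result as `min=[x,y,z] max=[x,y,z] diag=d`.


min=[-27.400,-16.500,-4.000] max=[14.800,25.700,16.200] diag=63.006

A = translate([-6.3, 4.6, -1.2]) cylinder(h=14.6, r=18.3) → bbox [-24.6,-13.7,-1.2] .. [12,22.9,13.4]
B = sphere(r=2.8) → bbox [-2.8,-2.8,-2.8] .. [2.8,2.8,2.8]
lo = A.lo+B.lo = [-24.6-2.8, -13.7-2.8, -1.2-2.8] = [-27.400,-16.500,-4.000]
hi = A.hi+B.hi = [12+2.8, 22.9+2.8, 13.4+2.8] = [14.800,25.700,16.200]
diag = √(42.2²+42.2²+20.2²) = √3969.72 = 63.006


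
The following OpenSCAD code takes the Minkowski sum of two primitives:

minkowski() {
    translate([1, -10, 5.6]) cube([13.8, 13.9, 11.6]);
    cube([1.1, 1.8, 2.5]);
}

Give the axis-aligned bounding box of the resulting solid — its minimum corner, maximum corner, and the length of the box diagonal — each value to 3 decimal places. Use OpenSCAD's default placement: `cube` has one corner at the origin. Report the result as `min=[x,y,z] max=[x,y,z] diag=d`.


A = translate([1, -10, 5.6]) cube([13.8, 13.9, 11.6]) → bbox [1,-10,5.6] .. [14.8,3.9,17.2]
B = cube([1.1, 1.8, 2.5]) → bbox [0,0,0] .. [1.1,1.8,2.5]
lo = A.lo+B.lo = [1+0, -10+0, 5.6+0] = [1.000,-10.000,5.600]
hi = A.hi+B.hi = [14.8+1.1, 3.9+1.8, 17.2+2.5] = [15.900,5.700,19.700]
diag = √(14.9²+15.7²+14.1²) = √667.31 = 25.832

min=[1.000,-10.000,5.600] max=[15.900,5.700,19.700] diag=25.832


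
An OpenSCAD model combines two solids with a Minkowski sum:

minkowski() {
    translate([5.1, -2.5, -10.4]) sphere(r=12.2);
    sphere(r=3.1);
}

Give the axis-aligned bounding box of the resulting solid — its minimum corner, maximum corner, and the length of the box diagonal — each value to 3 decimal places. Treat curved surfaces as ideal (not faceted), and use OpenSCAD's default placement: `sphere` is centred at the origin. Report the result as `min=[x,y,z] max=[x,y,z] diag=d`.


A = translate([5.1, -2.5, -10.4]) sphere(r=12.2) → bbox [-7.1,-14.7,-22.6] .. [17.3,9.7,1.8]
B = sphere(r=3.1) → bbox [-3.1,-3.1,-3.1] .. [3.1,3.1,3.1]
lo = A.lo+B.lo = [-7.1-3.1, -14.7-3.1, -22.6-3.1] = [-10.200,-17.800,-25.700]
hi = A.hi+B.hi = [17.3+3.1, 9.7+3.1, 1.8+3.1] = [20.400,12.800,4.900]
diag = √(30.6²+30.6²+30.6²) = √2809.08 = 53.001

min=[-10.200,-17.800,-25.700] max=[20.400,12.800,4.900] diag=53.001


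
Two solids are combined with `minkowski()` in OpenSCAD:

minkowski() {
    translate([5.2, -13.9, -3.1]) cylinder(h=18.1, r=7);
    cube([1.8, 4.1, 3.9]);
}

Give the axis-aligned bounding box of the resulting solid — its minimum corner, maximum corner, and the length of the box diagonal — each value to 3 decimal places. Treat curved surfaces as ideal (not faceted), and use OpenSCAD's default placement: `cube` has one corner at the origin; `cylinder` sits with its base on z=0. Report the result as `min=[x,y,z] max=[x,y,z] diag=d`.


min=[-1.800,-20.900,-3.100] max=[14.000,-2.800,18.900] diag=32.577

A = translate([5.2, -13.9, -3.1]) cylinder(h=18.1, r=7) → bbox [-1.8,-20.9,-3.1] .. [12.2,-6.9,15]
B = cube([1.8, 4.1, 3.9]) → bbox [0,0,0] .. [1.8,4.1,3.9]
lo = A.lo+B.lo = [-1.8+0, -20.9+0, -3.1+0] = [-1.800,-20.900,-3.100]
hi = A.hi+B.hi = [12.2+1.8, -6.9+4.1, 15+3.9] = [14.000,-2.800,18.900]
diag = √(15.8²+18.1²+22²) = √1061.25 = 32.577


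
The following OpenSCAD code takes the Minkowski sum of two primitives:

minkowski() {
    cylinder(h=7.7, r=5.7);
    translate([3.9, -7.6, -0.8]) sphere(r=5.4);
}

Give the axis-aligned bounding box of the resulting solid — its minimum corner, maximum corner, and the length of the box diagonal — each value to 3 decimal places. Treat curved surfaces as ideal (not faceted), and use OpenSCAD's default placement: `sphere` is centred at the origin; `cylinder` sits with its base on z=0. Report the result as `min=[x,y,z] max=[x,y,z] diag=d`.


min=[-7.200,-18.700,-6.200] max=[15.000,3.500,12.300] diag=36.441

A = translate([3.9, -7.6, -0.8]) sphere(r=5.4) → bbox [-1.5,-13,-6.2] .. [9.3,-2.2,4.6]
B = cylinder(h=7.7, r=5.7) → bbox [-5.7,-5.7,0] .. [5.7,5.7,7.7]
lo = A.lo+B.lo = [-1.5-5.7, -13-5.7, -6.2+0] = [-7.200,-18.700,-6.200]
hi = A.hi+B.hi = [9.3+5.7, -2.2+5.7, 4.6+7.7] = [15.000,3.500,12.300]
diag = √(22.2²+22.2²+18.5²) = √1327.93 = 36.441


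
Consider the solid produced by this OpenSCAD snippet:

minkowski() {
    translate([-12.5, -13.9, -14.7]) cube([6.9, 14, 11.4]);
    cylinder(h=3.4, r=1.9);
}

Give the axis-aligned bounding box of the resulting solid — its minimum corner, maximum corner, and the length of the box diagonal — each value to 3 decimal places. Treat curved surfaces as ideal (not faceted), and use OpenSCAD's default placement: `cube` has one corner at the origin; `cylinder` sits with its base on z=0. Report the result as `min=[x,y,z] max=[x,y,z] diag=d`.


A = translate([-12.5, -13.9, -14.7]) cube([6.9, 14, 11.4]) → bbox [-12.5,-13.9,-14.7] .. [-5.6,0.1,-3.3]
B = cylinder(h=3.4, r=1.9) → bbox [-1.9,-1.9,0] .. [1.9,1.9,3.4]
lo = A.lo+B.lo = [-12.5-1.9, -13.9-1.9, -14.7+0] = [-14.400,-15.800,-14.700]
hi = A.hi+B.hi = [-5.6+1.9, 0.1+1.9, -3.3+3.4] = [-3.700,2.000,0.100]
diag = √(10.7²+17.8²+14.8²) = √650.37 = 25.502

min=[-14.400,-15.800,-14.700] max=[-3.700,2.000,0.100] diag=25.502


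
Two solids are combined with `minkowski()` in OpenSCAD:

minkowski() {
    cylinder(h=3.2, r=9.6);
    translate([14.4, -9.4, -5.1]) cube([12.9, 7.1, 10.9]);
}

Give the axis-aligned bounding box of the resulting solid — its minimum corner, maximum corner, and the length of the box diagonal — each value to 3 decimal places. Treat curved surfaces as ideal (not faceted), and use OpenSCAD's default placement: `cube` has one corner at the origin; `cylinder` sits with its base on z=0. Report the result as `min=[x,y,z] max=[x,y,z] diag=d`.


A = translate([14.4, -9.4, -5.1]) cube([12.9, 7.1, 10.9]) → bbox [14.4,-9.4,-5.1] .. [27.3,-2.3,5.8]
B = cylinder(h=3.2, r=9.6) → bbox [-9.6,-9.6,0] .. [9.6,9.6,3.2]
lo = A.lo+B.lo = [14.4-9.6, -9.4-9.6, -5.1+0] = [4.800,-19.000,-5.100]
hi = A.hi+B.hi = [27.3+9.6, -2.3+9.6, 5.8+3.2] = [36.900,7.300,9.000]
diag = √(32.1²+26.3²+14.1²) = √1920.91 = 43.828

min=[4.800,-19.000,-5.100] max=[36.900,7.300,9.000] diag=43.828


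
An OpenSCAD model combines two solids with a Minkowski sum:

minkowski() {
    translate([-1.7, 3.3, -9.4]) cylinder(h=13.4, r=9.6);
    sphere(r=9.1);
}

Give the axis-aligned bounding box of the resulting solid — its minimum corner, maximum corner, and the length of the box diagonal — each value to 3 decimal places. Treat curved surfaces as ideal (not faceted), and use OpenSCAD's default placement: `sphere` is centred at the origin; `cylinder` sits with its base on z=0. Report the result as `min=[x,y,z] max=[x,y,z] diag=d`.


min=[-20.400,-15.400,-18.500] max=[17.000,22.000,13.100] diag=61.612

A = translate([-1.7, 3.3, -9.4]) cylinder(h=13.4, r=9.6) → bbox [-11.3,-6.3,-9.4] .. [7.9,12.9,4]
B = sphere(r=9.1) → bbox [-9.1,-9.1,-9.1] .. [9.1,9.1,9.1]
lo = A.lo+B.lo = [-11.3-9.1, -6.3-9.1, -9.4-9.1] = [-20.400,-15.400,-18.500]
hi = A.hi+B.hi = [7.9+9.1, 12.9+9.1, 4+9.1] = [17.000,22.000,13.100]
diag = √(37.4²+37.4²+31.6²) = √3796.08 = 61.612


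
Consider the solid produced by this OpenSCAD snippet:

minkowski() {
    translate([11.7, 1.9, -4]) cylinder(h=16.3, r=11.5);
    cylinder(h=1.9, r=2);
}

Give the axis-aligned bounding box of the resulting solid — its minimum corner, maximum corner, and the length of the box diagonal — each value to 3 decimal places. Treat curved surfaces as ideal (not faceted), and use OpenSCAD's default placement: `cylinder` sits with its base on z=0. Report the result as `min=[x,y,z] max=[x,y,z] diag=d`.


min=[-1.800,-11.600,-4.000] max=[25.200,15.400,14.200] diag=42.299

A = translate([11.7, 1.9, -4]) cylinder(h=16.3, r=11.5) → bbox [0.2,-9.6,-4] .. [23.2,13.4,12.3]
B = cylinder(h=1.9, r=2) → bbox [-2,-2,0] .. [2,2,1.9]
lo = A.lo+B.lo = [0.2-2, -9.6-2, -4+0] = [-1.800,-11.600,-4.000]
hi = A.hi+B.hi = [23.2+2, 13.4+2, 12.3+1.9] = [25.200,15.400,14.200]
diag = √(27²+27²+18.2²) = √1789.24 = 42.299


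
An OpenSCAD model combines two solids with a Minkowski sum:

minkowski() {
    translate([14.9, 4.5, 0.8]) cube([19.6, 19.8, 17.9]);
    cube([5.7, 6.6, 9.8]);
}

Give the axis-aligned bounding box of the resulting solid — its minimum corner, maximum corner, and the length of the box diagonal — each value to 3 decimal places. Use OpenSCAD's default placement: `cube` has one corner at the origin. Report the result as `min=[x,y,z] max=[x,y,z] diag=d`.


A = translate([14.9, 4.5, 0.8]) cube([19.6, 19.8, 17.9]) → bbox [14.9,4.5,0.8] .. [34.5,24.3,18.7]
B = cube([5.7, 6.6, 9.8]) → bbox [0,0,0] .. [5.7,6.6,9.8]
lo = A.lo+B.lo = [14.9+0, 4.5+0, 0.8+0] = [14.900,4.500,0.800]
hi = A.hi+B.hi = [34.5+5.7, 24.3+6.6, 18.7+9.8] = [40.200,30.900,28.500]
diag = √(25.3²+26.4²+27.7²) = √2104.34 = 45.873

min=[14.900,4.500,0.800] max=[40.200,30.900,28.500] diag=45.873


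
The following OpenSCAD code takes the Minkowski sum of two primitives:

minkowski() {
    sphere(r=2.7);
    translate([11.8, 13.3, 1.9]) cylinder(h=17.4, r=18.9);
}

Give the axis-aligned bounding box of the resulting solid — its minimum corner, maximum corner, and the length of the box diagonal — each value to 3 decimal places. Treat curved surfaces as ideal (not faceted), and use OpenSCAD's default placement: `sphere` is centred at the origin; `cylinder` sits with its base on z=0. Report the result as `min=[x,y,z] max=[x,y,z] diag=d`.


min=[-9.800,-8.300,-0.800] max=[33.400,34.900,22.000] diag=65.210

A = translate([11.8, 13.3, 1.9]) cylinder(h=17.4, r=18.9) → bbox [-7.1,-5.6,1.9] .. [30.7,32.2,19.3]
B = sphere(r=2.7) → bbox [-2.7,-2.7,-2.7] .. [2.7,2.7,2.7]
lo = A.lo+B.lo = [-7.1-2.7, -5.6-2.7, 1.9-2.7] = [-9.800,-8.300,-0.800]
hi = A.hi+B.hi = [30.7+2.7, 32.2+2.7, 19.3+2.7] = [33.400,34.900,22.000]
diag = √(43.2²+43.2²+22.8²) = √4252.32 = 65.210


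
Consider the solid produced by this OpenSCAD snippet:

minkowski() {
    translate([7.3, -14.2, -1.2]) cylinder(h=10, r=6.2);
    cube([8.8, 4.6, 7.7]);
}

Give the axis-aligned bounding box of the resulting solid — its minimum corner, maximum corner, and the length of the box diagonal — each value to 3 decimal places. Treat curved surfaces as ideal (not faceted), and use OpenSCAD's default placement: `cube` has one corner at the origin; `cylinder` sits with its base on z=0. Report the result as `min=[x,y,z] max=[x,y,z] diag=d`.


min=[1.100,-20.400,-1.200] max=[22.300,-3.400,16.500] diag=32.430

A = translate([7.3, -14.2, -1.2]) cylinder(h=10, r=6.2) → bbox [1.1,-20.4,-1.2] .. [13.5,-8,8.8]
B = cube([8.8, 4.6, 7.7]) → bbox [0,0,0] .. [8.8,4.6,7.7]
lo = A.lo+B.lo = [1.1+0, -20.4+0, -1.2+0] = [1.100,-20.400,-1.200]
hi = A.hi+B.hi = [13.5+8.8, -8+4.6, 8.8+7.7] = [22.300,-3.400,16.500]
diag = √(21.2²+17²+17.7²) = √1051.73 = 32.430


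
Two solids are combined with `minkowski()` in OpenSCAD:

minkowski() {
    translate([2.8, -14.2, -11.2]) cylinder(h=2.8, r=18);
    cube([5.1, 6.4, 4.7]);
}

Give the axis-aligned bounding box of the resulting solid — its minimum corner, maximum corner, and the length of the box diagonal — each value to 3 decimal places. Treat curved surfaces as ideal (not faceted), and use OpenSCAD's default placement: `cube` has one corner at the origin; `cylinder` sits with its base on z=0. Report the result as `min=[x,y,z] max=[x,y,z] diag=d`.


min=[-15.200,-32.200,-11.200] max=[25.900,10.200,-3.700] diag=59.525

A = translate([2.8, -14.2, -11.2]) cylinder(h=2.8, r=18) → bbox [-15.2,-32.2,-11.2] .. [20.8,3.8,-8.4]
B = cube([5.1, 6.4, 4.7]) → bbox [0,0,0] .. [5.1,6.4,4.7]
lo = A.lo+B.lo = [-15.2+0, -32.2+0, -11.2+0] = [-15.200,-32.200,-11.200]
hi = A.hi+B.hi = [20.8+5.1, 3.8+6.4, -8.4+4.7] = [25.900,10.200,-3.700]
diag = √(41.1²+42.4²+7.5²) = √3543.22 = 59.525


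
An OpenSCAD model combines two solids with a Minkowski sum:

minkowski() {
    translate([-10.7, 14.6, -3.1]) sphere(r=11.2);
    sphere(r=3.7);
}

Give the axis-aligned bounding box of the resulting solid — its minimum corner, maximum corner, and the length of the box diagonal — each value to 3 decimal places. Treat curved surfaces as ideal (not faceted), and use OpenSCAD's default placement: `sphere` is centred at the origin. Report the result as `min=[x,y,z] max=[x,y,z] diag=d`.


min=[-25.600,-0.300,-18.000] max=[4.200,29.500,11.800] diag=51.615

A = translate([-10.7, 14.6, -3.1]) sphere(r=11.2) → bbox [-21.9,3.4,-14.3] .. [0.5,25.8,8.1]
B = sphere(r=3.7) → bbox [-3.7,-3.7,-3.7] .. [3.7,3.7,3.7]
lo = A.lo+B.lo = [-21.9-3.7, 3.4-3.7, -14.3-3.7] = [-25.600,-0.300,-18.000]
hi = A.hi+B.hi = [0.5+3.7, 25.8+3.7, 8.1+3.7] = [4.200,29.500,11.800]
diag = √(29.8²+29.8²+29.8²) = √2664.12 = 51.615


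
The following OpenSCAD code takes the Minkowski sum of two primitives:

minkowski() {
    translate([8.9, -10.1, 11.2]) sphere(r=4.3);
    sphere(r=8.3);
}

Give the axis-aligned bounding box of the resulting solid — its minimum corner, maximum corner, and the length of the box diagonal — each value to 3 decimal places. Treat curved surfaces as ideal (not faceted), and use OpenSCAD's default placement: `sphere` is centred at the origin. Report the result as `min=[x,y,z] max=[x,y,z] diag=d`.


min=[-3.700,-22.700,-1.400] max=[21.500,2.500,23.800] diag=43.648

A = translate([8.9, -10.1, 11.2]) sphere(r=4.3) → bbox [4.6,-14.4,6.9] .. [13.2,-5.8,15.5]
B = sphere(r=8.3) → bbox [-8.3,-8.3,-8.3] .. [8.3,8.3,8.3]
lo = A.lo+B.lo = [4.6-8.3, -14.4-8.3, 6.9-8.3] = [-3.700,-22.700,-1.400]
hi = A.hi+B.hi = [13.2+8.3, -5.8+8.3, 15.5+8.3] = [21.500,2.500,23.800]
diag = √(25.2²+25.2²+25.2²) = √1905.12 = 43.648


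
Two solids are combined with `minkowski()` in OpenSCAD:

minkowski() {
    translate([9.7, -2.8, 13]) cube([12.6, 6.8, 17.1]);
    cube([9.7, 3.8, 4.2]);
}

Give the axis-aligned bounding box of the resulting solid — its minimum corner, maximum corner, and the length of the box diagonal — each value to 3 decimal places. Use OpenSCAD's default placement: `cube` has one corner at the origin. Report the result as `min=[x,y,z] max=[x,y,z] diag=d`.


min=[9.700,-2.800,13.000] max=[32.000,7.800,34.300] diag=32.609

A = translate([9.7, -2.8, 13]) cube([12.6, 6.8, 17.1]) → bbox [9.7,-2.8,13] .. [22.3,4,30.1]
B = cube([9.7, 3.8, 4.2]) → bbox [0,0,0] .. [9.7,3.8,4.2]
lo = A.lo+B.lo = [9.7+0, -2.8+0, 13+0] = [9.700,-2.800,13.000]
hi = A.hi+B.hi = [22.3+9.7, 4+3.8, 30.1+4.2] = [32.000,7.800,34.300]
diag = √(22.3²+10.6²+21.3²) = √1063.34 = 32.609


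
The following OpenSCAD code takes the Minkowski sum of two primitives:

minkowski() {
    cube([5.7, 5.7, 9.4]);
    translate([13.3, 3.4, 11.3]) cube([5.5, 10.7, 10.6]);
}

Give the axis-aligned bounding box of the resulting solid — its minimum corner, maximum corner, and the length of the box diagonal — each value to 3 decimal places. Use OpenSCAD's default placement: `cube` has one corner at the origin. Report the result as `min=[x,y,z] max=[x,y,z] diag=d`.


min=[13.300,3.400,11.300] max=[24.500,19.800,31.300] diag=28.185

A = translate([13.3, 3.4, 11.3]) cube([5.5, 10.7, 10.6]) → bbox [13.3,3.4,11.3] .. [18.8,14.1,21.9]
B = cube([5.7, 5.7, 9.4]) → bbox [0,0,0] .. [5.7,5.7,9.4]
lo = A.lo+B.lo = [13.3+0, 3.4+0, 11.3+0] = [13.300,3.400,11.300]
hi = A.hi+B.hi = [18.8+5.7, 14.1+5.7, 21.9+9.4] = [24.500,19.800,31.300]
diag = √(11.2²+16.4²+20²) = √794.4 = 28.185
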